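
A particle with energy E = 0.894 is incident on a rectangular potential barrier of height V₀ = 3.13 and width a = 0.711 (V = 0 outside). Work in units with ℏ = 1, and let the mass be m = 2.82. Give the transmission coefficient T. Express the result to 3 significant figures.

E < V₀: inside the barrier ψ ∝ e^{±κx} with κ = √(2m(V₀ − E))/ℏ = 3.551.
κa = 2.525, sinh(κa) = 6.205.
The exact tunnelling result is T⁻¹ = 1 + V₀² sinh²(κa) / [4E(V₀ − E)] = 48.17, so T = 0.0208.

T = 0.0208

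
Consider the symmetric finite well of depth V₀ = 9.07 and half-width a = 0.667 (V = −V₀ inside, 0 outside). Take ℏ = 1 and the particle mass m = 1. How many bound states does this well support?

N = 2

The dimensionless depth is z₀ = a√(2mV₀)/ℏ = 0.667 × √(18.14) = 2.841.
The even/odd transcendental equations gain one root per π/2 in z₀, giving N = 1 + ⌊2z₀/π⌋ = 1 + ⌊1.809⌋ = 2.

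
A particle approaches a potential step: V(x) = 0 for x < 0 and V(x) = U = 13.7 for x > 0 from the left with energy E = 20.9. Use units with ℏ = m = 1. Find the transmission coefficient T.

On each side the TISE gives plane waves with k = √(2m(E − V))/ℏ: k₁ = √(2·1·20.9) = 6.465, k₂ = √(2·1·7.2) = 3.795.
Matching ψ and ψ′ at x = 0 gives r = (k₁ − k₂)/(k₁ + k₂), so R = r² = 0.06775 and T = 1 − R = 0.9323.

T = 0.932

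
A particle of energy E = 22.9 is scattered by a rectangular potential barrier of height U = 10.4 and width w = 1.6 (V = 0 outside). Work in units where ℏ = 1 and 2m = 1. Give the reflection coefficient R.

R = 0.0314

E > U: inside the barrier k₂ = √(2m(E − U))/ℏ = 3.536, k₂w = 5.657.
T = [1 + U² sin²(k₂w) / (4E(E − U))]⁻¹ = 1/1.032 = 0.969.
R = 1 − T = 0.0314.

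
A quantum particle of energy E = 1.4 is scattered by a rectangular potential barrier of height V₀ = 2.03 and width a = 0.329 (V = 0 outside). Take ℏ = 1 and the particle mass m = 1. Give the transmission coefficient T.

Since E < V₀ the interior solution is evanescent with decay constant κ = √(2m(V₀ − E))/ℏ = 1.122.
κa = 0.3693, sinh(κa) = 0.3778.
The exact tunnelling result is T⁻¹ = 1 + V₀² sinh²(κa) / [4E(V₀ − E)] = 1.167, so T = 0.857.

T = 0.857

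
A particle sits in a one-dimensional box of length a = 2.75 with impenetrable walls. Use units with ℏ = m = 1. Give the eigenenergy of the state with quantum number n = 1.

E = 0.653

Requiring ψ(0) = ψ(a) = 0 quantises k = nπ/a, hence E_n = ℏ²k²/2m = n²π²ℏ²/(2ma²).
E_1 = 1² × π² / (2 × 1 × 2.75²) = 0.6525.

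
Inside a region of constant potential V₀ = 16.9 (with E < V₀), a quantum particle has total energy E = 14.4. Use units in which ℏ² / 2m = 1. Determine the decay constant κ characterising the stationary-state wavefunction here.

κ = 1.58

Since E < V₀ the TISE in this region is ψ'' = κ²ψ with κ = √(2m(V₀ − E))/ℏ.
κ = √(2 × 0.5 × 2.5) = 1.581.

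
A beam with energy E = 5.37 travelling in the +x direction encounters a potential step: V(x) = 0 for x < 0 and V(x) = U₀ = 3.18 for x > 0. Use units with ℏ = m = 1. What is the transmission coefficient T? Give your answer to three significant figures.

On each side the TISE gives plane waves with k = √(2m(E − V))/ℏ: k₁ = √(2·1·5.37) = 3.277, k₂ = √(2·1·2.19) = 2.093.
Matching ψ and ψ′ at x = 0 gives r = (k₁ − k₂)/(k₁ + k₂), so R = r² = 0.04864 and T = 1 − R = 0.9514.

T = 0.951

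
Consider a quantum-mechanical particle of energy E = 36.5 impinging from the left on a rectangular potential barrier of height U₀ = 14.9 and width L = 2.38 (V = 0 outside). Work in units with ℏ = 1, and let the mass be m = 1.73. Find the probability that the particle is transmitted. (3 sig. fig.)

E > U₀: inside the barrier k₂ = √(2m(E − U₀))/ℏ = 8.645, k₂L = 20.58.
Matching at both interfaces gives T⁻¹ = 1 + U₀² sin²(k₂L) / [4E(E − U₀)] = 1.069, hence T = 0.936.

T = 0.936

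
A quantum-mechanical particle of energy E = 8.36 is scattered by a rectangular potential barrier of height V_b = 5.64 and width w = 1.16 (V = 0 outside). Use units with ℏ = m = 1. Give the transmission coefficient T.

T = 0.941

Above the barrier the interior wavenumber is k₂ = √(2m(E − V_b))/ℏ = 2.332, giving phase k₂w = 2.706.
Matching at both interfaces gives T⁻¹ = 1 + V_b² sin²(k₂w) / [4E(E − V_b)] = 1.062, hence T = 0.941.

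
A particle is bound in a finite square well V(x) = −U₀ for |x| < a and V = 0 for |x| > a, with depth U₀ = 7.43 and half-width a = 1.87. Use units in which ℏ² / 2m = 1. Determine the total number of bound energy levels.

Define the well-strength parameter z₀ = (a/ℏ)√(2mU₀) = 1.87 × √(2·0.5·7.43) = 5.097.
A new bound state (alternating even/odd) appears each time z₀ passes a multiple of π/2, so N = ⌊2z₀/π⌋ + 1 = ⌊3.245⌋ + 1 = 4.

N = 4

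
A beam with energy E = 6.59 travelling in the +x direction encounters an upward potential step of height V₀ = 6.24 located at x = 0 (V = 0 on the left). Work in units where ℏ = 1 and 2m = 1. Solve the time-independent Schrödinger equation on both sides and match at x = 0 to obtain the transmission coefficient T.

T = 0.609

On each side the TISE gives plane waves with k = √(2m(E − V))/ℏ: k₁ = √(2·½·6.59) = 2.567, k₂ = √(2·½·0.35) = 0.5916.
Matching ψ and ψ′ at x = 0 gives r = (k₁ − k₂)/(k₁ + k₂), so R = r² = 0.3911 and T = 1 − R = 0.6089.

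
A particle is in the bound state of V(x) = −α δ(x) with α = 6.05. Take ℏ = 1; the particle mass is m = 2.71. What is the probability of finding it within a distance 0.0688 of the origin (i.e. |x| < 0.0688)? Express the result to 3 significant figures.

The normalised bound state is ψ = √κ e^{−κ|x|} with κ = mα/ℏ² = 16.40.
P(|x| < d) = ∫_{−d}^{d} κ e^{−2κ|x|} dx = 1 − e^{−2κd} = 1 − e^{−2.256} = 0.8952.

P = 0.895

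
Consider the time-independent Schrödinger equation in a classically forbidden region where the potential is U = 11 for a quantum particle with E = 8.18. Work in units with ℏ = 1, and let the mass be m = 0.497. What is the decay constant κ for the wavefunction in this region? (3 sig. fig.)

κ = 1.67

Since E < U the TISE in this region is ψ'' = κ²ψ with κ = √(2m(U − E))/ℏ.
κ = √(2 × 0.497 × 2.82) = 1.674.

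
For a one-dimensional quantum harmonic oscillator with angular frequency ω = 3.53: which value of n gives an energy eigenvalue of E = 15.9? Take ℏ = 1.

Invert E_n = (n + ½)ℏω: n = E/ℏω − ½ = 4.004, so n = 4.

n = 4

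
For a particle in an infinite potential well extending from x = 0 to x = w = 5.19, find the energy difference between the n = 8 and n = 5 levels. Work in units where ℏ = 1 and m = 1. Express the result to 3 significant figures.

E_n = n²π²ℏ²/(2mw²), so ΔE = (8² − 5²) π²ℏ²/(2mw²).
ΔE = 39 × π² / (2 × 1 × 5.19²) = 7.145.

ΔE = 7.14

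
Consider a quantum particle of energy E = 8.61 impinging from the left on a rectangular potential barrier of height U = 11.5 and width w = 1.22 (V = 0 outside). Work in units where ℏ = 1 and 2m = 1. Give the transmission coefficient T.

Since E < U the interior solution is evanescent with decay constant κ = √(2m(U − E))/ℏ = 1.700.
κw = 2.074, sinh(κw) = 3.915.
Matching ψ, ψ′ at both faces gives T = [1 + U² sinh²(κw) / (4E(U − E))]⁻¹ = 1/21.37 = 0.0468.

T = 0.0468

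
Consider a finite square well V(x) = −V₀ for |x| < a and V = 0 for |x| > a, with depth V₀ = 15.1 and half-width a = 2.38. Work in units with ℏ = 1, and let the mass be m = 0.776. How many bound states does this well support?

N = 8

The dimensionless depth is z₀ = a√(2mV₀)/ℏ = 2.38 × √(23.44) = 11.52.
A new bound state (alternating even/odd) appears each time z₀ passes a multiple of π/2, so N = ⌊2z₀/π⌋ + 1 = ⌊7.335⌋ + 1 = 8.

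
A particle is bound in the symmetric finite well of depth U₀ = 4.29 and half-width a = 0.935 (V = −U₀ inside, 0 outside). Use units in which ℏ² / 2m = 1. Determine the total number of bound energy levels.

Define the well-strength parameter z₀ = (a/ℏ)√(2mU₀) = 0.935 × √(2·0.5·4.29) = 1.937.
A new bound state (alternating even/odd) appears each time z₀ passes a multiple of π/2, so N = ⌊2z₀/π⌋ + 1 = ⌊1.233⌋ + 1 = 2.

N = 2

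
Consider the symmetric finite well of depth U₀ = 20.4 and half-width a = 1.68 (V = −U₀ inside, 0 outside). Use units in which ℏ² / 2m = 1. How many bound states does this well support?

N = 5

The dimensionless depth is z₀ = a√(2mU₀)/ℏ = 1.68 × √(20.40) = 7.588.
A new bound state (alternating even/odd) appears each time z₀ passes a multiple of π/2, so N = ⌊2z₀/π⌋ + 1 = ⌊4.831⌋ + 1 = 5.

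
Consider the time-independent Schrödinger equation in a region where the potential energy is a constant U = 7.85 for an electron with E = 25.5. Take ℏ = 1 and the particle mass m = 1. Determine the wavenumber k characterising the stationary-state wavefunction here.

With E > U the solution is oscillatory, ψ ∝ e^{±ikx} with k = √(2m(E − U))/ℏ.
k = √(2 × 1 × 17.65) = 5.941.

k = 5.94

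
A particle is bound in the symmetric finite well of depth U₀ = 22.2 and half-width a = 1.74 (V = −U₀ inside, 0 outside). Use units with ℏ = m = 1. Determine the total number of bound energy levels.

N = 8

The dimensionless depth is z₀ = a√(2mU₀)/ℏ = 1.74 × √(44.40) = 11.59.
The even/odd transcendental equations gain one root per π/2 in z₀, giving N = 1 + ⌊2z₀/π⌋ = 1 + ⌊7.381⌋ = 8.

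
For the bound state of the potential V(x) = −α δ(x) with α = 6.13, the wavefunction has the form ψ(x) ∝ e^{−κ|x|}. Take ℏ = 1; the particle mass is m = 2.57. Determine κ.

κ = 15.8

Integrate −(ℏ²/2m)ψ'' − αδ(x)ψ = Eψ from −ε to +ε: the ψ'' term gives ψ'(0⁺) − ψ'(0⁻) and the δ term gives −(2mα/ℏ²)ψ(0).
With ψ ∝ e^{−κ|x|} this yields −2κ = −2mα/ℏ², so κ = mα/ℏ² = 15.75.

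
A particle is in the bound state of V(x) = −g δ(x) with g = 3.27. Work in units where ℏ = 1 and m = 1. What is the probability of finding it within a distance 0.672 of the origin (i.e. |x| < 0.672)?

P = 0.988

The normalised bound state is ψ = √κ e^{−κ|x|} with κ = mg/ℏ² = 3.270.
P(|x| < d) = ∫_{−d}^{d} κ e^{−2κ|x|} dx = 1 − e^{−2κd} = 1 − e^{−4.395} = 0.9877.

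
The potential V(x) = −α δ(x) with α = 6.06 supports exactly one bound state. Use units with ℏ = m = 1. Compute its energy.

The bound state is ψ(x) = √κ e^{−κ|x|}. The derivative jump ψ'(0⁺) − ψ'(0⁻) = −(2mα/ℏ²)ψ(0) fixes κ = mα/ℏ² = 6.060.
Then E = −ℏ²κ²/(2m) = −mα²/(2ℏ²) = -18.36.

E = -18.4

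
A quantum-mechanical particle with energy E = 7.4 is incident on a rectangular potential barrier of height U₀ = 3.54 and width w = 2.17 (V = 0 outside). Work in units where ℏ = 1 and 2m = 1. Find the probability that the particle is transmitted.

E > U₀: inside the barrier k₂ = √(2m(E − U₀))/ℏ = 1.965, k₂w = 4.263.
T = [1 + U₀² sin²(k₂w) / (4E(E − U₀))]⁻¹ = 1/1.089 = 0.918.

T = 0.918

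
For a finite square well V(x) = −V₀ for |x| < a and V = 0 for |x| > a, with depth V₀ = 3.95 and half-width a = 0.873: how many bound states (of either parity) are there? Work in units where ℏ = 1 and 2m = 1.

Define the well-strength parameter z₀ = (a/ℏ)√(2mV₀) = 0.873 × √(2·0.5·3.95) = 1.735.
A new bound state (alternating even/odd) appears each time z₀ passes a multiple of π/2, so N = ⌊2z₀/π⌋ + 1 = ⌊1.105⌋ + 1 = 2.

N = 2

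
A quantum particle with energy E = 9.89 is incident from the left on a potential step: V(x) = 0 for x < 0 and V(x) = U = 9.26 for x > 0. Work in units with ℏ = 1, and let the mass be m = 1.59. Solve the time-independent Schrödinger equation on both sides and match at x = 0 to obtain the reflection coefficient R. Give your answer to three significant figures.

R = 0.356

On each side the TISE gives plane waves with k = √(2m(E − V))/ℏ: k₁ = √(2·1.59·9.89) = 5.608, k₂ = √(2·1.59·0.63) = 1.415.
Continuity of ψ and ψ′ at the step yields the reflection amplitude r = (k₁ − k₂)/(k₁ + k₂) = 0.5969; thus R = |r|² = 0.3563, T = 0.6437.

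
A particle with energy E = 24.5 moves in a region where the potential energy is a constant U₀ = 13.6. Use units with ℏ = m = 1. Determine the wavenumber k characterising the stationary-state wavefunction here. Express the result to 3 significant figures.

With E > U₀ the solution is oscillatory, ψ ∝ e^{±ikx} with k = √(2m(E − U₀))/ℏ.
k = √(2 × 1 × 10.9) = 4.669.

k = 4.67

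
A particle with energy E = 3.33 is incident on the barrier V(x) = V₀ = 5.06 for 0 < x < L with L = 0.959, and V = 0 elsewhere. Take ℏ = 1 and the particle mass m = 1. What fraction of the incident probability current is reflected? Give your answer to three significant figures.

Since E < V₀ the interior solution is evanescent with decay constant κ = √(2m(V₀ − E))/ℏ = 1.860.
κL = 1.784, sinh(κL) = 2.892.
Matching ψ, ψ′ at both faces gives T = [1 + V₀² sinh²(κL) / (4E(V₀ − E))]⁻¹ = 1/10.30 = 0.0971.
R = 1 − T = 0.903.

R = 0.903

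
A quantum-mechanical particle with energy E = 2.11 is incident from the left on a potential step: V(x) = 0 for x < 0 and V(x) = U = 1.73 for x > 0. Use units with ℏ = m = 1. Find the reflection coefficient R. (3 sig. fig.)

The wavenumbers are k₁ = √(2mE)/ℏ = 2.054 on the left and k₂ = √(2m(E − U))/ℏ = 0.8718 on the right.
Continuity of ψ and ψ′ at the step yields the reflection amplitude r = (k₁ − k₂)/(k₁ + k₂) = 0.4041; thus R = |r|² = 0.1633, T = 0.8367.

R = 0.163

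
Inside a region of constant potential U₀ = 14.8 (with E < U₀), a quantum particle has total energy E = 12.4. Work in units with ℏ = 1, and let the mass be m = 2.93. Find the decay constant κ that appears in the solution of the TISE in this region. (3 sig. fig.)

Since E < U₀ the TISE in this region is ψ'' = κ²ψ with κ = √(2m(U₀ − E))/ℏ.
κ = √(2 × 2.93 × 2.4) = 3.750.

κ = 3.75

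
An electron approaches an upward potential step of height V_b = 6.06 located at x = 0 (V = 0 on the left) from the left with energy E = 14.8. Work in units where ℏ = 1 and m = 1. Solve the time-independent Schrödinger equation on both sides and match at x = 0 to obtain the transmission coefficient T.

T = 0.983

On each side the TISE gives plane waves with k = √(2m(E − V))/ℏ: k₁ = √(2·1·14.8) = 5.441, k₂ = √(2·1·8.74) = 4.181.
Matching ψ and ψ′ at x = 0 gives r = (k₁ − k₂)/(k₁ + k₂), so R = r² = 0.01714 and T = 1 − R = 0.9829.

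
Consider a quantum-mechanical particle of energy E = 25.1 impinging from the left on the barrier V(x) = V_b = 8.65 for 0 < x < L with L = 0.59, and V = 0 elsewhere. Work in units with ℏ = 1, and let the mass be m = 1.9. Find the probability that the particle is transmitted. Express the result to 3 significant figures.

E > V_b: inside the barrier k₂ = √(2m(E − V_b))/ℏ = 7.906, k₂L = 4.665.
Matching at both interfaces gives T⁻¹ = 1 + V_b² sin²(k₂L) / [4E(E − V_b)] = 1.045, hence T = 0.957.

T = 0.957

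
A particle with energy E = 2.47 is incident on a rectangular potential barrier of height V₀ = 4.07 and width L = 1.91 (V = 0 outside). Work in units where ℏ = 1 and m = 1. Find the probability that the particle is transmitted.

T = 0.00410

Since E < V₀ the interior solution is evanescent with decay constant κ = √(2m(V₀ − E))/ℏ = 1.789.
κL = 3.417, sinh(κL) = 15.22.
Matching ψ, ψ′ at both faces gives T = [1 + V₀² sinh²(κL) / (4E(V₀ − E))]⁻¹ = 1/243.7 = 0.00410.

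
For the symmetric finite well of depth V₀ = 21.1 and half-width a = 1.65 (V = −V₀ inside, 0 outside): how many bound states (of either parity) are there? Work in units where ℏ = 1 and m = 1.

N = 7

Define the well-strength parameter z₀ = (a/ℏ)√(2mV₀) = 1.65 × √(2·1·21.1) = 10.72.
The even/odd transcendental equations gain one root per π/2 in z₀, giving N = 1 + ⌊2z₀/π⌋ = 1 + ⌊6.824⌋ = 7.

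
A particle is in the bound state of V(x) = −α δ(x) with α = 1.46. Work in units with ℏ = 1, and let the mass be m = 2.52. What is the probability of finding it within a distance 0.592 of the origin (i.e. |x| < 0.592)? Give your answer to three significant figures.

P = 0.987

The normalised bound state is ψ = √κ e^{−κ|x|} with κ = mα/ℏ² = 3.679.
P(|x| < d) = ∫_{−d}^{d} κ e^{−2κ|x|} dx = 1 − e^{−2κd} = 1 − e^{−4.356} = 0.9872.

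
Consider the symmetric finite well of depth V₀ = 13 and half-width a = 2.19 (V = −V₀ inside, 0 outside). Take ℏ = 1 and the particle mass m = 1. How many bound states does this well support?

Define the well-strength parameter z₀ = (a/ℏ)√(2mV₀) = 2.19 × √(2·1·13) = 11.17.
A new bound state (alternating even/odd) appears each time z₀ passes a multiple of π/2, so N = ⌊2z₀/π⌋ + 1 = ⌊7.109⌋ + 1 = 8.

N = 8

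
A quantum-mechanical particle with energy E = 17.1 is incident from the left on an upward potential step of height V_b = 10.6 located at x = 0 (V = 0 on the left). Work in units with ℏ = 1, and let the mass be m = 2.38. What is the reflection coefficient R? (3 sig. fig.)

The wavenumbers are k₁ = √(2mE)/ℏ = 9.022 on the left and k₂ = √(2m(E − V_b))/ℏ = 5.562 on the right.
Continuity of ψ and ψ′ at the step yields the reflection amplitude r = (k₁ − k₂)/(k₁ + k₂) = 0.2372; thus R = |r|² = 0.05627, T = 0.9437.

R = 0.0563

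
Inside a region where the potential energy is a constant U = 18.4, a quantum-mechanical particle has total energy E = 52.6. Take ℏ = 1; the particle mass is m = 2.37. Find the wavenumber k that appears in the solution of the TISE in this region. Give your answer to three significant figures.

k = 12.7

With E > U the solution is oscillatory, ψ ∝ e^{±ikx} with k = √(2m(E − U))/ℏ.
k = √(2 × 2.37 × 34.2) = 12.73.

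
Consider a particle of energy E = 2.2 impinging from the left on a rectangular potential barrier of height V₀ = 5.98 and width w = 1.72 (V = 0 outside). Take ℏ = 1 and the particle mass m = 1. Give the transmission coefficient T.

Since E < V₀ the interior solution is evanescent with decay constant κ = √(2m(V₀ − E))/ℏ = 2.750.
κw = 4.729, sinh(κw) = 56.60.
The exact tunnelling result is T⁻¹ = 1 + V₀² sinh²(κw) / [4E(V₀ − E)] = 3445, so T = 0.000290.

T = 0.000290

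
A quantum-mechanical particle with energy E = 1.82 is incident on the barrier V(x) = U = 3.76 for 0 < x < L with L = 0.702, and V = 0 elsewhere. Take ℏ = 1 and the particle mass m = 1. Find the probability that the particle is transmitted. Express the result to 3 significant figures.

E < U: inside the barrier ψ ∝ e^{±κx} with κ = √(2m(U − E))/ℏ = 1.970.
κL = 1.383, sinh(κL) = 1.868.
Matching ψ, ψ′ at both faces gives T = [1 + U² sinh²(κL) / (4E(U − E))]⁻¹ = 1/4.491 = 0.223.

T = 0.223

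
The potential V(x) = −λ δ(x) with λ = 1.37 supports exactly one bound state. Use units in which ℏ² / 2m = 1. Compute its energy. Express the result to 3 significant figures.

For x ≠ 0 the bound state is ψ ∝ e^{−κ|x|}; integrating the TISE across the delta gives the cusp condition 2κ = 2mλ/ℏ², so κ = 0.6850.
Then E = −ℏ²κ²/(2m) = −mλ²/(2ℏ²) = -0.4692.

E = -0.469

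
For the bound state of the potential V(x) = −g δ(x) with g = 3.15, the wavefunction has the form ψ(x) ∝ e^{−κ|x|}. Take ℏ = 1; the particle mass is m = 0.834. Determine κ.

κ = 2.63

Integrating the TISE across x = 0 gives the cusp condition ψ'(0⁺) − ψ'(0⁻) = −(2mg/ℏ²)ψ(0).
With ψ ∝ e^{−κ|x|} this yields −2κ = −2mg/ℏ², so κ = mg/ℏ² = 2.627.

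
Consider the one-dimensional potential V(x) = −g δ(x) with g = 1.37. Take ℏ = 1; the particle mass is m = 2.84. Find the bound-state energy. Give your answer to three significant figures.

E = -2.67

The bound state is ψ(x) = √κ e^{−κ|x|}. The derivative jump ψ'(0⁺) − ψ'(0⁻) = −(2mg/ℏ²)ψ(0) fixes κ = mg/ℏ² = 3.891.
Then E = −ℏ²κ²/(2m) = −mg²/(2ℏ²) = -2.665.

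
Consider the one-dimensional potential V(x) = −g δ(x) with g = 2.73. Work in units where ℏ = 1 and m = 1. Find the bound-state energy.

E = -3.73

For x ≠ 0 the bound state is ψ ∝ e^{−κ|x|}; integrating the TISE across the delta gives the cusp condition 2κ = 2mg/ℏ², so κ = 2.730.
Then E = −ℏ²κ²/(2m) = −mg²/(2ℏ²) = -3.726.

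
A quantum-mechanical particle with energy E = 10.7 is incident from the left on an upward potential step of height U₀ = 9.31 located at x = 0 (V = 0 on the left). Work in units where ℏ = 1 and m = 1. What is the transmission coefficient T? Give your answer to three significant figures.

On each side the TISE gives plane waves with k = √(2m(E − V))/ℏ: k₁ = √(2·1·10.7) = 4.626, k₂ = √(2·1·1.39) = 1.667.
Matching ψ and ψ′ at x = 0 gives r = (k₁ − k₂)/(k₁ + k₂), so R = r² = 0.2210 and T = 1 − R = 0.7790.

T = 0.779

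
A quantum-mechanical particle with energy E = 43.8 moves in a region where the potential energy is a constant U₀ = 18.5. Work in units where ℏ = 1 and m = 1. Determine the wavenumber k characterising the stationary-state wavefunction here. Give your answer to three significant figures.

With E > U₀ the solution is oscillatory, ψ ∝ e^{±ikx} with k = √(2m(E − U₀))/ℏ.
k = √(2 × 1 × 25.3) = 7.113.

k = 7.11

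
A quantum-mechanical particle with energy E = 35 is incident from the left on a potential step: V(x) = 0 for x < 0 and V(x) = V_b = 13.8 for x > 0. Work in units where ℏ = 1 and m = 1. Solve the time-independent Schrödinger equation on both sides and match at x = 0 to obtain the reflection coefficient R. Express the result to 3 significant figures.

On each side the TISE gives plane waves with k = √(2m(E − V))/ℏ: k₁ = √(2·1·35) = 8.367, k₂ = √(2·1·21.2) = 6.512.
Continuity of ψ and ψ′ at the step yields the reflection amplitude r = (k₁ − k₂)/(k₁ + k₂) = 0.1247; thus R = |r|² = 0.01555, T = 0.9845.

R = 0.0155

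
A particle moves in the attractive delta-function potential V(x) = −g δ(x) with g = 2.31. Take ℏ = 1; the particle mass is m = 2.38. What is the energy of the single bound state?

The bound state is ψ(x) = √κ e^{−κ|x|}. The derivative jump ψ'(0⁺) − ψ'(0⁻) = −(2mg/ℏ²)ψ(0) fixes κ = mg/ℏ² = 5.498.
Then E = −ℏ²κ²/(2m) = −mg²/(2ℏ²) = -6.350.

E = -6.35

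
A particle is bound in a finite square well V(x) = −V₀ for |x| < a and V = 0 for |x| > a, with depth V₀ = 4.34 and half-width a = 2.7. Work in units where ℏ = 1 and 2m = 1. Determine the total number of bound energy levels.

Define the well-strength parameter z₀ = (a/ℏ)√(2mV₀) = 2.7 × √(2·0.5·4.34) = 5.625.
A new bound state (alternating even/odd) appears each time z₀ passes a multiple of π/2, so N = ⌊2z₀/π⌋ + 1 = ⌊3.581⌋ + 1 = 4.

N = 4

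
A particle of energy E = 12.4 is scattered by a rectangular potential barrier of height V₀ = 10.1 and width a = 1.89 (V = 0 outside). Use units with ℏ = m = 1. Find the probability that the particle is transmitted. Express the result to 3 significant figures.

T = 0.641

E > V₀: inside the barrier k₂ = √(2m(E − V₀))/ℏ = 2.145, k₂a = 4.054.
T = [1 + V₀² sin²(k₂a) / (4E(E − V₀))]⁻¹ = 1/1.559 = 0.641.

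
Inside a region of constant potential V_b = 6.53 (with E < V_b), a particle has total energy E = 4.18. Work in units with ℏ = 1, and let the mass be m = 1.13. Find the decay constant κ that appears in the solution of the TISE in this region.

Since E < V_b the TISE in this region is ψ'' = κ²ψ with κ = √(2m(V_b − E))/ℏ.
κ = √(2 × 1.13 × 2.35) = 2.305.

κ = 2.30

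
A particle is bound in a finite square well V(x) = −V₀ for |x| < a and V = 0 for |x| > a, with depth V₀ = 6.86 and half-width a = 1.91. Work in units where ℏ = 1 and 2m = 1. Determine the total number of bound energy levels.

The dimensionless depth is z₀ = a√(2mV₀)/ℏ = 1.91 × √(6.860) = 5.003.
The even/odd transcendental equations gain one root per π/2 in z₀, giving N = 1 + ⌊2z₀/π⌋ = 1 + ⌊3.185⌋ = 4.

N = 4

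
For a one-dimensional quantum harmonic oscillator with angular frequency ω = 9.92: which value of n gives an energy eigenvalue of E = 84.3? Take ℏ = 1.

Invert E_n = (n + ½)ℏω: n = E/ℏω − ½ = 7.998, so n = 8.

n = 8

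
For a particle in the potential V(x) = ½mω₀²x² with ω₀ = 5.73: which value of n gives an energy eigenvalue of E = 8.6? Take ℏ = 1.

E_n = ℏω₀(n + ½) ⇒ n = E/(ℏω₀) − ½ = 8.6/5.73 − 0.5 = 1.001 → n = 1.

n = 1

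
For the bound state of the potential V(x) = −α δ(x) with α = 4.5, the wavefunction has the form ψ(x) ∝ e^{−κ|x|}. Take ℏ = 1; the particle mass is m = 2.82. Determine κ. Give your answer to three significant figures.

Integrating the TISE across x = 0 gives the cusp condition ψ'(0⁺) − ψ'(0⁻) = −(2mα/ℏ²)ψ(0).
With ψ ∝ e^{−κ|x|} this yields −2κ = −2mα/ℏ², so κ = mα/ℏ² = 12.69.

κ = 12.7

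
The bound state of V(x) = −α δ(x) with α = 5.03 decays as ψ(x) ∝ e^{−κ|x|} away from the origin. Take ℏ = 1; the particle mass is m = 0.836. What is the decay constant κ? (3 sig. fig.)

Integrating the TISE across x = 0 gives the cusp condition ψ'(0⁺) − ψ'(0⁻) = −(2mα/ℏ²)ψ(0).
With ψ ∝ e^{−κ|x|} this yields −2κ = −2mα/ℏ², so κ = mα/ℏ² = 4.205.

κ = 4.21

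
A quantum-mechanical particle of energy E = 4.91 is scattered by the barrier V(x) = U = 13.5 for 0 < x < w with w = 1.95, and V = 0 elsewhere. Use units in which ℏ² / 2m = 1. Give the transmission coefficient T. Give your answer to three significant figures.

T = 0.0000402

Since E < U the interior solution is evanescent with decay constant κ = √(2m(U − E))/ℏ = 2.931.
κw = 5.715, sinh(κw) = 151.7.
The exact tunnelling result is T⁻¹ = 1 + U² sinh²(κw) / [4E(U − E)] = 24870, so T = 0.0000402.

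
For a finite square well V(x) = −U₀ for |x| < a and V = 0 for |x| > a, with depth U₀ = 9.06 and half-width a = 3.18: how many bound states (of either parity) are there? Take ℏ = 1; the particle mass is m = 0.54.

Define the well-strength parameter z₀ = (a/ℏ)√(2mU₀) = 3.18 × √(2·0.54·9.06) = 9.947.
A new bound state (alternating even/odd) appears each time z₀ passes a multiple of π/2, so N = ⌊2z₀/π⌋ + 1 = ⌊6.333⌋ + 1 = 7.

N = 7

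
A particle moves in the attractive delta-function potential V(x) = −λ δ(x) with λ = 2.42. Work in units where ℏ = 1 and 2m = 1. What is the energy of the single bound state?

For x ≠ 0 the bound state is ψ ∝ e^{−κ|x|}; integrating the TISE across the delta gives the cusp condition 2κ = 2mλ/ℏ², so κ = 1.210.
Then E = −ℏ²κ²/(2m) = −mλ²/(2ℏ²) = -1.464.

E = -1.46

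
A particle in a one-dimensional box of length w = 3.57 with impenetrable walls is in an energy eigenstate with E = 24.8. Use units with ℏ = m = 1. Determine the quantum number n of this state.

From E_n = n²π²ℏ²/(2mw²) invert to n = √(2mw²E)/(πℏ).
n = (3.57/π) × √(2 × 1 × 24.8) = 8.003 → n = 8.

n = 8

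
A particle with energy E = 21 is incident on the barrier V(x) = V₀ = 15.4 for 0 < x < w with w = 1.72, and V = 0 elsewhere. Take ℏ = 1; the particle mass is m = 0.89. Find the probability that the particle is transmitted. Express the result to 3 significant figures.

T = 0.778

Above the barrier the interior wavenumber is k₂ = √(2m(E − V₀))/ℏ = 3.157, giving phase k₂w = 5.430.
T = [1 + V₀² sin²(k₂w) / (4E(E − V₀))]⁻¹ = 1/1.286 = 0.778.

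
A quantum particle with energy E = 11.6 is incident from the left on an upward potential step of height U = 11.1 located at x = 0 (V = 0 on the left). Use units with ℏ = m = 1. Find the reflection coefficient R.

The wavenumbers are k₁ = √(2mE)/ℏ = 4.817 on the left and k₂ = √(2m(E − U))/ℏ = 1.000 on the right.
Matching ψ and ψ′ at x = 0 gives r = (k₁ − k₂)/(k₁ + k₂), so R = r² = 0.4305 and T = 1 − R = 0.5695.

R = 0.431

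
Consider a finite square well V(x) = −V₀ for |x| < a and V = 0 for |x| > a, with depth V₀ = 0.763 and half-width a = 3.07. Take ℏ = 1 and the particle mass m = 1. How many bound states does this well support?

N = 3

Define the well-strength parameter z₀ = (a/ℏ)√(2mV₀) = 3.07 × √(2·1·0.763) = 3.792.
The even/odd transcendental equations gain one root per π/2 in z₀, giving N = 1 + ⌊2z₀/π⌋ = 1 + ⌊2.414⌋ = 3.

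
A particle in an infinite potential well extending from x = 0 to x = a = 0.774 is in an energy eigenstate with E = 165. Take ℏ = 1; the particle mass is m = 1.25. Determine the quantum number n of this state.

n = 5

For an infinite well E_n = n²π²ℏ²/(2ma²), so n = (a/πℏ)√(2mE).
n = (0.774/π) × √(2 × 1.25 × 165) = 5.004 → n = 5.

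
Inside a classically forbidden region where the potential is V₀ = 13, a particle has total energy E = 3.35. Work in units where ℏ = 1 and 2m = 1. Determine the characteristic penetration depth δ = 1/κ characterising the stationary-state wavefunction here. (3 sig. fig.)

Since E < V₀ the TISE in this region is ψ'' = κ²ψ with κ = √(2m(V₀ − E))/ℏ.
κ = √(2 × 0.5 × 9.65) = 3.106. The penetration depth is δ = 1/κ = 0.322.

δ = 0.322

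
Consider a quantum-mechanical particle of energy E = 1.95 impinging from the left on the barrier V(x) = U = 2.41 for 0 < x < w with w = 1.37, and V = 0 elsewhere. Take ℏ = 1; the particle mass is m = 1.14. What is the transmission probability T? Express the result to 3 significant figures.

T = 0.145

E < U: inside the barrier ψ ∝ e^{±κx} with κ = √(2m(U − E))/ℏ = 1.024.
κw = 1.403, sinh(κw) = 1.911.
Matching ψ, ψ′ at both faces gives T = [1 + U² sinh²(κw) / (4E(U − E))]⁻¹ = 1/6.911 = 0.145.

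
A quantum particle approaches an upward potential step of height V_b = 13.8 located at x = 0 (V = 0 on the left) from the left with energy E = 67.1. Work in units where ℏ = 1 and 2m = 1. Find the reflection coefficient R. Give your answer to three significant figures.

The wavenumbers are k₁ = √(2mE)/ℏ = 8.191 on the left and k₂ = √(2m(E − V_b))/ℏ = 7.301 on the right.
Matching ψ and ψ′ at x = 0 gives r = (k₁ − k₂)/(k₁ + k₂), so R = r² = 0.003306 and T = 1 − R = 0.9967.

R = 0.00331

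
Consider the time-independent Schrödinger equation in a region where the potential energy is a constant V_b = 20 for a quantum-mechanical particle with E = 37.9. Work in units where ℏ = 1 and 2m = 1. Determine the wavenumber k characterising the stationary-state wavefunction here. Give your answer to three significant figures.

k = 4.23

With E > V_b the solution is oscillatory, ψ ∝ e^{±ikx} with k = √(2m(E − V_b))/ℏ.
k = √(2 × 0.5 × 17.9) = 4.231.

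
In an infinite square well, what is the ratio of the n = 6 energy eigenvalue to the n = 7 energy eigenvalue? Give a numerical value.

0.734694

Since E_n ∝ n², the ratio is (6/7)² = 0.734694.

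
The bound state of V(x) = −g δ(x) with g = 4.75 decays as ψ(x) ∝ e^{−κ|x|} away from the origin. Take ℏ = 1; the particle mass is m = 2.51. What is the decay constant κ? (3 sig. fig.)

κ = 11.9

Integrating the TISE across x = 0 gives the cusp condition ψ'(0⁺) − ψ'(0⁻) = −(2mg/ℏ²)ψ(0).
With ψ ∝ e^{−κ|x|} this yields −2κ = −2mg/ℏ², so κ = mg/ℏ² = 11.92.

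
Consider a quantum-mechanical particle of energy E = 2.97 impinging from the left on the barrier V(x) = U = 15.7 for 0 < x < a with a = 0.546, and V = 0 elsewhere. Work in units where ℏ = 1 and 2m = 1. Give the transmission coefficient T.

T = 0.0494

Since E < U the interior solution is evanescent with decay constant κ = √(2m(U − E))/ℏ = 3.568.
κa = 1.948, sinh(κa) = 3.436.
The exact tunnelling result is T⁻¹ = 1 + U² sinh²(κa) / [4E(U − E)] = 20.25, so T = 0.0494.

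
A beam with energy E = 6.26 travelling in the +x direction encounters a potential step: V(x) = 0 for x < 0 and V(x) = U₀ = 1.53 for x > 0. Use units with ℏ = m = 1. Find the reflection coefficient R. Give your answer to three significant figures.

The wavenumbers are k₁ = √(2mE)/ℏ = 3.538 on the left and k₂ = √(2m(E − U₀))/ℏ = 3.076 on the right.
Matching ψ and ψ′ at x = 0 gives r = (k₁ − k₂)/(k₁ + k₂), so R = r² = 0.004893 and T = 1 − R = 0.9951.

R = 0.00489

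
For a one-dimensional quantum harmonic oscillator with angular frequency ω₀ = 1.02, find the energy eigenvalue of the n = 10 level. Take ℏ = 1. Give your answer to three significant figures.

E = 10.7

Using E_n = (n + ½)ℏω₀: E_10 = 10.5 × 1.02 = 10.71.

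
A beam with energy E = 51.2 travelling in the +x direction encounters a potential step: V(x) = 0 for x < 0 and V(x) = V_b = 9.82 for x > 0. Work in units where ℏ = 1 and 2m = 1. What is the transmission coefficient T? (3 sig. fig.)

On each side the TISE gives plane waves with k = √(2m(E − V))/ℏ: k₁ = √(2·½·51.2) = 7.155, k₂ = √(2·½·41.38) = 6.433.
Matching ψ and ψ′ at x = 0 gives r = (k₁ − k₂)/(k₁ + k₂), so R = r² = 0.002829 and T = 1 − R = 0.9972.

T = 0.997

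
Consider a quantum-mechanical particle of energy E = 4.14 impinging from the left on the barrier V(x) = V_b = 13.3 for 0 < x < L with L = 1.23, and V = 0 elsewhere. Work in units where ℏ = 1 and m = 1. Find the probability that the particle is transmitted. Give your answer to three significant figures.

T = 0.0000917

E < V_b: inside the barrier ψ ∝ e^{±κx} with κ = √(2m(V_b − E))/ℏ = 4.280.
κL = 5.265, sinh(κL) = 96.68.
The exact tunnelling result is T⁻¹ = 1 + V_b² sinh²(κL) / [4E(V_b − E)] = 10900, so T = 0.0000917.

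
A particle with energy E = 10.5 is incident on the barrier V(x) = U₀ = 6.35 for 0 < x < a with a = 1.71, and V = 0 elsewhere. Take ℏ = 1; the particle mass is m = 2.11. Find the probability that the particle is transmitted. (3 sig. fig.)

T = 0.880

E > U₀: inside the barrier k₂ = √(2m(E − U₀))/ℏ = 4.185, k₂a = 7.156.
Matching at both interfaces gives T⁻¹ = 1 + U₀² sin²(k₂a) / [4E(E − U₀)] = 1.136, hence T = 0.880.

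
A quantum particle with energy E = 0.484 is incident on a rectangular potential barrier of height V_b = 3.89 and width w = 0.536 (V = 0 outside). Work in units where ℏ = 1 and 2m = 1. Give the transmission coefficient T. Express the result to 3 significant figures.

T = 0.245

Since E < V_b the interior solution is evanescent with decay constant κ = √(2m(V_b − E))/ℏ = 1.846.
κw = 0.9892, sinh(κw) = 1.159.
Matching ψ, ψ′ at both faces gives T = [1 + V_b² sinh²(κw) / (4E(V_b − E))]⁻¹ = 1/4.081 = 0.245.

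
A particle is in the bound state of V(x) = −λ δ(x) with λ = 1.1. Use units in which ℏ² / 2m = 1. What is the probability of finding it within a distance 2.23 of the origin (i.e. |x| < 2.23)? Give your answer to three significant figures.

The normalised bound state is ψ = √κ e^{−κ|x|} with κ = mλ/ℏ² = 0.5500.
P(|x| < d) = ∫_{−d}^{d} κ e^{−2κ|x|} dx = 1 − e^{−2κd} = 1 − e^{−2.453} = 0.9140.

P = 0.914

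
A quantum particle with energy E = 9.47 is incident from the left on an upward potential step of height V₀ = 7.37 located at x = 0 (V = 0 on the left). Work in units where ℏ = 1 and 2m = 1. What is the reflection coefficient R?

On each side the TISE gives plane waves with k = √(2m(E − V))/ℏ: k₁ = √(2·½·9.47) = 3.077, k₂ = √(2·½·2.1) = 1.449.
Continuity of ψ and ψ′ at the step yields the reflection amplitude r = (k₁ − k₂)/(k₁ + k₂) = 0.3597; thus R = |r|² = 0.1294, T = 0.8706.

R = 0.129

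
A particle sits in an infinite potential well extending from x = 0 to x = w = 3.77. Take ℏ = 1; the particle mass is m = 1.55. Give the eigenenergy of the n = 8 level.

E = 14.3

Requiring ψ(0) = ψ(w) = 0 quantises k = nπ/w, hence E_n = ℏ²k²/2m = n²π²ℏ²/(2mw²).
E_8 = 8² × π² / (2 × 1.55 × 3.77²) = 14.34.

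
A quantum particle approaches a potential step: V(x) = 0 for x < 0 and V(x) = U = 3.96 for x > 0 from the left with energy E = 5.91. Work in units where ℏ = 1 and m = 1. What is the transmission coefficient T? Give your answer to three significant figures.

T = 0.927

On each side the TISE gives plane waves with k = √(2m(E − V))/ℏ: k₁ = √(2·1·5.91) = 3.438, k₂ = √(2·1·1.95) = 1.975.
Matching ψ and ψ′ at x = 0 gives r = (k₁ − k₂)/(k₁ + k₂), so R = r² = 0.07307 and T = 1 − R = 0.9269.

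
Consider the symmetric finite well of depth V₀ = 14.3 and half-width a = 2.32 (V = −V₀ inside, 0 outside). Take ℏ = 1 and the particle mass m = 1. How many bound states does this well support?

Define the well-strength parameter z₀ = (a/ℏ)√(2mV₀) = 2.32 × √(2·1·14.3) = 12.41.
The even/odd transcendental equations gain one root per π/2 in z₀, giving N = 1 + ⌊2z₀/π⌋ = 1 + ⌊7.899⌋ = 8.

N = 8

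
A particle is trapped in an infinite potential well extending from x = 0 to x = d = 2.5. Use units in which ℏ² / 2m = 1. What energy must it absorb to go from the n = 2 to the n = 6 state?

ΔE = 50.5

E_n = n²π²ℏ²/(2md²), so ΔE = (6² − 2²) π²ℏ²/(2md²).
ΔE = 32 × π² / (2 × 0.5 × 2.5²) = 50.53.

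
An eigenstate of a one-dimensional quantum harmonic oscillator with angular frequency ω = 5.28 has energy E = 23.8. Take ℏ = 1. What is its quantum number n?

n = 4

E_n = ℏω(n + ½) ⇒ n = E/(ℏω) − ½ = 23.8/5.28 − 0.5 = 4.008 → n = 4.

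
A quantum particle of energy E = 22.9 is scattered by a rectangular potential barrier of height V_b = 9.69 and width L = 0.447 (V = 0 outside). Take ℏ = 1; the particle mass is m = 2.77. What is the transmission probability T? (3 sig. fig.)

Above the barrier the interior wavenumber is k₂ = √(2m(E − V_b))/ℏ = 8.555, giving phase k₂L = 3.824.
T = [1 + V_b² sin²(k₂L) / (4E(E − V_b))]⁻¹ = 1/1.031 = 0.970.

T = 0.970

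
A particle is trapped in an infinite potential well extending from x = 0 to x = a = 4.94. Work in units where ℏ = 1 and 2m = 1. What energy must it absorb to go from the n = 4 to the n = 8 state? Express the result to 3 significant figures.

ΔE = 19.4

E_n = n²π²ℏ²/(2ma²), so ΔE = (8² − 4²) π²ℏ²/(2ma²).
ΔE = 48 × π² / (2 × 0.5 × 4.94²) = 19.41.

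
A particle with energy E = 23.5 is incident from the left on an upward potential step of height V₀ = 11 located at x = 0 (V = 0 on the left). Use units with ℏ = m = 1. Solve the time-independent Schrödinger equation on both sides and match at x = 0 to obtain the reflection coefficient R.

On each side the TISE gives plane waves with k = √(2m(E − V))/ℏ: k₁ = √(2·1·23.5) = 6.856, k₂ = √(2·1·12.5) = 5.000.
Matching ψ and ψ′ at x = 0 gives r = (k₁ − k₂)/(k₁ + k₂), so R = r² = 0.02450 and T = 1 − R = 0.9755.

R = 0.0245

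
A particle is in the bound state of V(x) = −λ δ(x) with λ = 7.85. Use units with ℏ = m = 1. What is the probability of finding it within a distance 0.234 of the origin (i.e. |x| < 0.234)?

The normalised bound state is ψ = √κ e^{−κ|x|} with κ = mλ/ℏ² = 7.850.
P(|x| < d) = ∫_{−d}^{d} κ e^{−2κ|x|} dx = 1 − e^{−2κd} = 1 − e^{−3.674} = 0.9746.

P = 0.975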